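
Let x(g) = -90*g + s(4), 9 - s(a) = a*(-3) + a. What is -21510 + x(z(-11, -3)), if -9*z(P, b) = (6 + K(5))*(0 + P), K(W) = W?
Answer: -22703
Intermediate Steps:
z(P, b) = -11*P/9 (z(P, b) = -(6 + 5)*(0 + P)/9 = -11*P/9)
s(a) = 9 + 2*a (s(a) = 9 - (a*(-3) + a) = 9 - (-3*a + a) = 9 - (-2)*a = 9 + 2*a)
x(g) = 17 - 90*g (x(g) = -90*g + (9 + 2*4) = -90*g + (9 + 8) = -90*g + 17 = 17 - 90*g)
-21510 + x(z(-11, -3)) = -21510 + (17 - (-110)*(-11)) = -21510 + (17 - 90*121/9) = -21510 + (17 - 1210) = -21510 - 1193 = -22703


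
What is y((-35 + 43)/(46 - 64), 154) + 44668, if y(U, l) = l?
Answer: 44822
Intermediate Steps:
y((-35 + 43)/(46 - 64), 154) + 44668 = 154 + 44668 = 44822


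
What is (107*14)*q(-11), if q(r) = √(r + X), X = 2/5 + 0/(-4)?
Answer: 1498*I*√265/5 ≈ 4877.1*I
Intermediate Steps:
X = ⅖ (X = 2*(⅕) + 0*(-¼) = ⅖ + 0 = ⅖ ≈ 0.40000)
q(r) = √(⅖ + r) (q(r) = √(r + ⅖) = √(⅖ + r))
(107*14)*q(-11) = (107*14)*(√(10 + 25*(-11))/5) = 1498*(√(10 - 275)/5) = 1498*(√(-265)/5) = 1498*((I*√265)/5) = 1498*(I*√265/5) = 1498*I*√265/5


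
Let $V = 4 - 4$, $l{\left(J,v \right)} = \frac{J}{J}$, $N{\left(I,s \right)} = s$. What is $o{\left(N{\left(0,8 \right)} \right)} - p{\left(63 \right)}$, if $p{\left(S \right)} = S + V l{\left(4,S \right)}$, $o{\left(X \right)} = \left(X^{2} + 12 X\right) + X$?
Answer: $105$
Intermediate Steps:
$l{\left(J,v \right)} = 1$
$V = 0$ ($V = 4 - 4 = 0$)
$o{\left(X \right)} = X^{2} + 13 X$
$p{\left(S \right)} = S$ ($p{\left(S \right)} = S + 0 \cdot 1 = S + 0 = S$)
$o{\left(N{\left(0,8 \right)} \right)} - p{\left(63 \right)} = 8 \left(13 + 8\right) - 63 = 8 \cdot 21 - 63 = 168 - 63 = 105$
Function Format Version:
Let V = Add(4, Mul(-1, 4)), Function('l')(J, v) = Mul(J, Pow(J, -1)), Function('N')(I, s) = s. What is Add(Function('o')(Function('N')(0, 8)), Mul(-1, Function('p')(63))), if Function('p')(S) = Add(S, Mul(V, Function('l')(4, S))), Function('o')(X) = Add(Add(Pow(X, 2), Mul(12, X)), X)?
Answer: 105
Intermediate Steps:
Function('l')(J, v) = 1
V = 0 (V = Add(4, -4) = 0)
Function('o')(X) = Add(Pow(X, 2), Mul(13, X))
Function('p')(S) = S (Function('p')(S) = Add(S, Mul(0, 1)) = Add(S, 0) = S)
Add(Function('o')(Function('N')(0, 8)), Mul(-1, Function('p')(63))) = Add(Mul(8, Add(13, 8)), Mul(-1, 63)) = Add(Mul(8, 21), -63) = Add(168, -63) = 105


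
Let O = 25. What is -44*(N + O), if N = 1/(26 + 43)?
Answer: -75944/69 ≈ -1100.6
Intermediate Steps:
N = 1/69 ≈ 0.014493
-44*(N + O) = -44*(1/69 + 25) = -44*1726/69 = -75944/69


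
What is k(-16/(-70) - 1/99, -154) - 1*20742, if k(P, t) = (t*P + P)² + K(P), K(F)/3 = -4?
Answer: -2910650489/148225 ≈ -19637.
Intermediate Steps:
K(F) = -12 (K(F) = 3*(-4) = -12)
k(P, t) = -12 + (P + P*t)² (k(P, t) = (t*P + P)² - 12 = (P*t + P)² - 12 = (P + P*t)² - 12 = -12 + (P + P*t)²)
k(-16/(-70) - 1/99, -154) - 1*20742 = (-12 + (-16/(-70) - 1/99)²*(1 - 154)²) - 1*20742 = (-12 + (-16*(-1/70) - 1*1/99)²*(-153)²) - 20742 = (-12 + (8/35 - 1/99)²*23409) - 20742 = (-12 + (757/3465)²*23409) - 20742 = (-12 + (573049/12006225)*23409) - 20742 = (-12 + 165611161/148225) - 20742 = 163832461/148225 - 20742 = -2910650489/148225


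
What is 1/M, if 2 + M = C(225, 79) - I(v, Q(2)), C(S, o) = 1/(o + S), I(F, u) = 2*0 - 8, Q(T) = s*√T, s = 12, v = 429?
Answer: 304/1825 ≈ 0.16658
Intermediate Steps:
Q(T) = 12*√T
I(F, u) = -8 (I(F, u) = 0 - 8 = -8)
C(S, o) = 1/(S + o)
M = 1825/304 (M = -2 + (1/(225 + 79) - 1*(-8)) = -2 + (1/304 + 8) = -2 + 2433/304 = 1825/304 ≈ 6.0033)
1/M = 1/(1825/304) = 304/1825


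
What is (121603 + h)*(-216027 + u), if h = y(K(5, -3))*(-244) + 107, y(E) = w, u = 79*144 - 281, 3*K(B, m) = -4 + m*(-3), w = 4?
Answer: -24742260088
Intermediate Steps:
K(B, m) = -4/3 - m (K(B, m) = (-4 + m*(-3))/3 = (-4 - 3*m)/3 = -4/3 - m)
u = 11095 (u = 11376 - 281 = 11095)
y(E) = 4
h = -869 (h = 4*(-244) + 107 = -976 + 107 = -869)
(121603 + h)*(-216027 + u) = (121603 - 869)*(-216027 + 11095) = 120734*(-204932) = -24742260088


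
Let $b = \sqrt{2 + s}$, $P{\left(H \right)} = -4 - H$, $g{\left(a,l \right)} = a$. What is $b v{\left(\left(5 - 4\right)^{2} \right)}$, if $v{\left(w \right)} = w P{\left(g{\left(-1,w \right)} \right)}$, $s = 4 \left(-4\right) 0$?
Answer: $- 3 \sqrt{2} \approx -4.2426$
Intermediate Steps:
$s = 0$ ($s = \left(-16\right) 0 = 0$)
$v{\left(w \right)} = - 3 w$ ($v{\left(w \right)} = w \left(-4 - -1\right) = w \left(-4 + 1\right) = w \left(-3\right) = - 3 w$)
$b = \sqrt{2}$ ($b = \sqrt{2 + 0} = \sqrt{2} \approx 1.4142$)
$b v{\left(\left(5 - 4\right)^{2} \right)} = \sqrt{2} \left(- 3 \left(5 - 4\right)^{2}\right) = \sqrt{2} \left(- 3 \cdot 1^{2}\right) = \sqrt{2} \left(\left(-3\right) 1\right) = \sqrt{2} \left(-3\right) = - 3 \sqrt{2}$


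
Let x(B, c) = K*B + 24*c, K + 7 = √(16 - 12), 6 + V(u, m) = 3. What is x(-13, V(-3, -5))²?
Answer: 49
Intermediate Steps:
V(u, m) = -3 (V(u, m) = -6 + 3 = -3)
K = -5 (K = -7 + √(16 - 12) = -7 + √4 = -7 + 2 = -5)
x(B, c) = -5*B + 24*c
x(-13, V(-3, -5))² = (-5*(-13) + 24*(-3))² = (65 - 72)² = (-7)² = 49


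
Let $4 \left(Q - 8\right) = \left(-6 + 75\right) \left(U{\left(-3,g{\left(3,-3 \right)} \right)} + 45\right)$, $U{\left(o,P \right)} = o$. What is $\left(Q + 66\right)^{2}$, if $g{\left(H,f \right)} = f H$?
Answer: $\frac{2550409}{4} \approx 6.376 \cdot 10^{5}$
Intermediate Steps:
$g{\left(H,f \right)} = H f$
$Q = \frac{1465}{2}$ ($Q = 8 + \frac{\left(-6 + 75\right) \left(-3 + 45\right)}{4} = 8 + \frac{69 \cdot 42}{4} = 8 + \frac{1}{4} \cdot 2898 = 8 + \frac{1449}{2} = \frac{1465}{2} \approx 732.5$)
$\left(Q + 66\right)^{2} = \left(\frac{1465}{2} + 66\right)^{2} = \left(\frac{1597}{2}\right)^{2} = \frac{2550409}{4}$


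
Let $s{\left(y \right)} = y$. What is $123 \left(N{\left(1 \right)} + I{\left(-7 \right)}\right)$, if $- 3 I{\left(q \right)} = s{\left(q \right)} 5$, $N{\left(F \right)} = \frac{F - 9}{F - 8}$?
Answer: $\frac{11029}{7} \approx 1575.6$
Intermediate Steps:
$N{\left(F \right)} = \frac{-9 + F}{-8 + F}$
$I{\left(q \right)} = - \frac{5 q}{3}$ ($I{\left(q \right)} = - \frac{q 5}{3} = - \frac{5 q}{3}$)
$123 \left(N{\left(1 \right)} + I{\left(-7 \right)}\right) = 123 \left(\frac{-9 + 1}{-8 + 1} - - \frac{35}{3}\right) = 123 \left(\frac{1}{-7} \left(-8\right) + \frac{35}{3}\right) = 123 \left(\left(- \frac{1}{7}\right) \left(-8\right) + \frac{35}{3}\right) = 123 \left(\frac{8}{7} + \frac{35}{3}\right) = 123 \cdot \frac{269}{21} = \frac{11029}{7}$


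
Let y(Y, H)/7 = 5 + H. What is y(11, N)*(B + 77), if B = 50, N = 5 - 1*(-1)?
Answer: 9779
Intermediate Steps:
N = 6 (N = 5 + 1 = 6)
y(Y, H) = 35 + 7*H (y(Y, H) = 7*(5 + H) = 35 + 7*H)
y(11, N)*(B + 77) = (35 + 7*6)*(50 + 77) = (35 + 42)*127 = 77*127 = 9779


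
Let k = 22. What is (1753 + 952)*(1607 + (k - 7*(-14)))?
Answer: 4671535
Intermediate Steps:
(1753 + 952)*(1607 + (k - 7*(-14))) = (1753 + 952)*(1607 + (22 - 7*(-14))) = 2705*(1607 + (22 + 98)) = 2705*(1607 + 120) = 2705*1727 = 4671535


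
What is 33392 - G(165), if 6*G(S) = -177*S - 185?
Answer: 114871/3 ≈ 38290.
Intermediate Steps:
G(S) = -185/6 - 59*S/2 (G(S) = (-177*S - 185)/6 = (-185 - 177*S)/6 = -185/6 - 59*S/2)
33392 - G(165) = 33392 - (-185/6 - 59/2*165) = 33392 - (-185/6 - 9735/2) = 33392 - 1*(-14695/3) = 33392 + 14695/3 = 114871/3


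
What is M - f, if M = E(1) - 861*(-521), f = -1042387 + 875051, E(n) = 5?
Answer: 615922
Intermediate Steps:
f = -167336
M = 448586 (M = 5 - 861*(-521) = 5 + 448581 = 448586)
M - f = 448586 - 1*(-167336) = 448586 + 167336 = 615922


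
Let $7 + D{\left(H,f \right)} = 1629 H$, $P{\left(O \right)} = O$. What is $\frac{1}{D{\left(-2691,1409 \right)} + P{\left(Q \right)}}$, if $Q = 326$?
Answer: $- \frac{1}{4383320} \approx -2.2814 \cdot 10^{-7}$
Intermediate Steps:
$D{\left(H,f \right)} = -7 + 1629 H$
$\frac{1}{D{\left(-2691,1409 \right)} + P{\left(Q \right)}} = \frac{1}{\left(-7 + 1629 \left(-2691\right)\right) + 326} = \frac{1}{\left(-7 - 4383639\right) + 326} = \frac{1}{-4383646 + 326} = \frac{1}{-4383320} = - \frac{1}{4383320}$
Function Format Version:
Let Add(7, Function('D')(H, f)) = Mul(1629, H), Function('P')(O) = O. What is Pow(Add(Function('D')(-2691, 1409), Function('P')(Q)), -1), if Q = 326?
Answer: Rational(-1, 4383320) ≈ -2.2814e-7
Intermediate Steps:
Function('D')(H, f) = Add(-7, Mul(1629, H))
Pow(Add(Function('D')(-2691, 1409), Function('P')(Q)), -1) = Pow(Add(Add(-7, Mul(1629, -2691)), 326), -1) = Pow(Add(Add(-7, -4383639), 326), -1) = Pow(Add(-4383646, 326), -1) = Pow(-4383320, -1) = Rational(-1, 4383320)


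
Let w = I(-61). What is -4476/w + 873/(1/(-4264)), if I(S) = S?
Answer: -227066316/61 ≈ -3.7224e+6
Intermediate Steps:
w = -61
-4476/w + 873/(1/(-4264)) = -4476/(-61) + 873/(1/(-4264)) = -4476*(-1/61) + 873/(-1/4264) = 4476/61 + 873*(-4264) = 4476/61 - 3722472 = -227066316/61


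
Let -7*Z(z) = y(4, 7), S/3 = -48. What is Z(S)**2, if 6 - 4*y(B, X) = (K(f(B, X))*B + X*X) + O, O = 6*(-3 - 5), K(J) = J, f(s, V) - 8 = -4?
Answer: 121/784 ≈ 0.15434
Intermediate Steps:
f(s, V) = 4 (f(s, V) = 8 - 4 = 4)
O = -48 (O = 6*(-8) = -48)
y(B, X) = 27/2 - B - X**2/4 (y(B, X) = 3/2 - ((4*B + X*X) - 48)/4 = 3/2 - ((4*B + X**2) - 48)/4 = 3/2 - ((X**2 + 4*B) - 48)/4 = 3/2 - (-48 + X**2 + 4*B)/4 = 3/2 + (12 - B - X**2/4) = 27/2 - B - X**2/4)
S = -144 (S = 3*(-48) = -144)
Z(z) = 11/28 (Z(z) = -(27/2 - 1*4 - 1/4*7**2)/7 = -(27/2 - 4 - 1/4*49)/7 = -(27/2 - 4 - 49/4)/7 = -1/7*(-11/4) = 11/28)
Z(S)**2 = (11/28)**2 = 121/784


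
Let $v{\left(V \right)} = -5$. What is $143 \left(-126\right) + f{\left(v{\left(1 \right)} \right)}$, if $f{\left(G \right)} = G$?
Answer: $-18023$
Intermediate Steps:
$143 \left(-126\right) + f{\left(v{\left(1 \right)} \right)} = 143 \left(-126\right) - 5 = -18018 - 5 = -18023$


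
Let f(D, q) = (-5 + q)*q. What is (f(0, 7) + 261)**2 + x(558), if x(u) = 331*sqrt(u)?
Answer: 75625 + 993*sqrt(62) ≈ 83444.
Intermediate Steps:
f(D, q) = q*(-5 + q)
(f(0, 7) + 261)**2 + x(558) = (7*(-5 + 7) + 261)**2 + 331*sqrt(558) = (7*2 + 261)**2 + 331*(3*sqrt(62)) = (14 + 261)**2 + 993*sqrt(62) = 275**2 + 993*sqrt(62) = 75625 + 993*sqrt(62)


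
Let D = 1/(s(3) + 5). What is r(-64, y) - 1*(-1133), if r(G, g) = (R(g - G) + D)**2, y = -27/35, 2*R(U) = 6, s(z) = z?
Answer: 73137/64 ≈ 1142.8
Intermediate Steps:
D = 1/8 (D = 1/(3 + 5) = 1/8 ≈ 0.12500)
R(U) = 3 (R(U) = (1/2)*6 = 3)
y = -27/35 (y = -27*1/35 = -27/35 ≈ -0.77143)
r(G, g) = 625/64 (r(G, g) = (3 + 1/8)**2 = (25/8)**2 = 625/64)
r(-64, y) - 1*(-1133) = 625/64 - 1*(-1133) = 625/64 + 1133 = 73137/64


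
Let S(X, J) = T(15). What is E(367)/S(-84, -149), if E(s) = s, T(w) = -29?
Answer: -367/29 ≈ -12.655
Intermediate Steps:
S(X, J) = -29
E(367)/S(-84, -149) = 367/(-29) = 367*(-1/29) = -367/29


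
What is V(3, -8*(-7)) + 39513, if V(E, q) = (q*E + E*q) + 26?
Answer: 39875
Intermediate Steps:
V(E, q) = 26 + 2*E*q (V(E, q) = (E*q + E*q) + 26 = 2*E*q + 26 = 26 + 2*E*q)
V(3, -8*(-7)) + 39513 = (26 + 2*3*(-8*(-7))) + 39513 = (26 + 2*3*56) + 39513 = (26 + 336) + 39513 = 362 + 39513 = 39875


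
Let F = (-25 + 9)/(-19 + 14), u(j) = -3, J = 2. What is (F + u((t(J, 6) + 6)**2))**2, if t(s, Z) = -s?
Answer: 1/25 ≈ 0.040000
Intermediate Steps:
F = 16/5 (F = -16/(-5) = -16*(-1/5) = 16/5 ≈ 3.2000)
(F + u((t(J, 6) + 6)**2))**2 = (16/5 - 3)**2 = (1/5)**2 = 1/25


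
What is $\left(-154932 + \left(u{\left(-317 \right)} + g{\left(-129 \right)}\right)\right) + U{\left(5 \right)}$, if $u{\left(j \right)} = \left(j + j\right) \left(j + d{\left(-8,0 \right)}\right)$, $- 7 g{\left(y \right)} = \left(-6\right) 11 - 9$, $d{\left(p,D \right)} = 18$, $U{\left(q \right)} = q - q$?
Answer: $\frac{242513}{7} \approx 34645.0$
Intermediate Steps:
$U{\left(q \right)} = 0$
$g{\left(y \right)} = \frac{75}{7}$ ($g{\left(y \right)} = - \frac{\left(-6\right) 11 - 9}{7} = - \frac{-66 - 9}{7} = \left(- \frac{1}{7}\right) \left(-75\right) = \frac{75}{7}$)
$u{\left(j \right)} = 2 j \left(18 + j\right)$ ($u{\left(j \right)} = \left(j + j\right) \left(j + 18\right) = 2 j \left(18 + j\right)$)
$\left(-154932 + \left(u{\left(-317 \right)} + g{\left(-129 \right)}\right)\right) + U{\left(5 \right)} = \left(-154932 + \left(2 \left(-317\right) \left(18 - 317\right) + \frac{75}{7}\right)\right) + 0 = \left(-154932 + \left(2 \left(-317\right) \left(-299\right) + \frac{75}{7}\right)\right) + 0 = \left(-154932 + \left(189566 + \frac{75}{7}\right)\right) + 0 = \left(-154932 + \frac{1327037}{7}\right) + 0 = \frac{242513}{7} + 0 = \frac{242513}{7}$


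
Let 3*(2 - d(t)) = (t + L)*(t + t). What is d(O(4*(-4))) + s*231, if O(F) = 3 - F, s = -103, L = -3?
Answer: -71981/3 ≈ -23994.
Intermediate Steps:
d(t) = 2 - 2*t*(-3 + t)/3 (d(t) = 2 - (t - 3)*(t + t)/3 = 2 - (-3 + t)*2*t/3 = 2 - 2*t*(-3 + t)/3)
d(O(4*(-4))) + s*231 = (2 + 2*(3 - 4*(-4)) - 2*(3 - 4*(-4))²/3) - 103*231 = (2 + 2*(3 - 1*(-16)) - 2*(3 - 1*(-16))²/3) - 23793 = (2 + 2*(3 + 16) - 2*(3 + 16)²/3) - 23793 = (2 + 2*19 - ⅔*19²) - 23793 = (2 + 38 - ⅔*361) - 23793 = (2 + 38 - 722/3) - 23793 = -602/3 - 23793 = -71981/3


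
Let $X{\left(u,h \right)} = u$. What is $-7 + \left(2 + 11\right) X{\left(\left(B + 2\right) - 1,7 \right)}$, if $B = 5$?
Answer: $71$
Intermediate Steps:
$-7 + \left(2 + 11\right) X{\left(\left(B + 2\right) - 1,7 \right)} = -7 + \left(2 + 11\right) \left(\left(5 + 2\right) - 1\right) = -7 + 13 \left(7 - 1\right) = -7 + 13 \cdot 6 = -7 + 78 = 71$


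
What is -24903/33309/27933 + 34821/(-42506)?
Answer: -67922900815/82910786466 ≈ -0.81923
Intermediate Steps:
-24903/33309/27933 + 34821/(-42506) = -24903*1/33309*(1/27933) + 34821*(-1/42506) = -2767/3701*1/27933 - 657/802 = -2767/103380033 - 657/802 = -67922900815/82910786466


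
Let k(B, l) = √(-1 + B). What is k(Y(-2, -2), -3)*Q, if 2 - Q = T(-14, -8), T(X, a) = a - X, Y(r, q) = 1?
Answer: 0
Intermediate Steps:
Q = -4 (Q = 2 - (-8 - 1*(-14)) = 2 - (-8 + 14) = 2 - 1*6 = 2 - 6 = -4)
k(Y(-2, -2), -3)*Q = √(-1 + 1)*(-4) = √0*(-4) = 0*(-4) = 0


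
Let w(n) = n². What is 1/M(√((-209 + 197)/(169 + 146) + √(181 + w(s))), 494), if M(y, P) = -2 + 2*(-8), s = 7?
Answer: -1/18 ≈ -0.055556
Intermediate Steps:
M(y, P) = -18 (M(y, P) = -2 - 16 = -18)
1/M(√((-209 + 197)/(169 + 146) + √(181 + w(s))), 494) = 1/(-18) = -1/18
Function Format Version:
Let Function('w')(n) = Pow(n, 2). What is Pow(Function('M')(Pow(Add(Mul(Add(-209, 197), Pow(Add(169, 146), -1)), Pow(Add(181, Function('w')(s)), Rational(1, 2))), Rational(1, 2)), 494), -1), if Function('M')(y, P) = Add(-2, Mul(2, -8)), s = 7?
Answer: Rational(-1, 18) ≈ -0.055556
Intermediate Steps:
Function('M')(y, P) = -18 (Function('M')(y, P) = Add(-2, -16) = -18)
Pow(Function('M')(Pow(Add(Mul(Add(-209, 197), Pow(Add(169, 146), -1)), Pow(Add(181, Function('w')(s)), Rational(1, 2))), Rational(1, 2)), 494), -1) = Pow(-18, -1) = Rational(-1, 18)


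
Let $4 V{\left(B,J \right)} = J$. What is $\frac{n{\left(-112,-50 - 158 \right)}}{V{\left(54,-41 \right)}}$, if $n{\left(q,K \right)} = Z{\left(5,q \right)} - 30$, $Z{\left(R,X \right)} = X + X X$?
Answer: $- \frac{49608}{41} \approx -1210.0$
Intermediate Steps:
$V{\left(B,J \right)} = \frac{J}{4}$
$Z{\left(R,X \right)} = X + X^{2}$
$n{\left(q,K \right)} = -30 + q \left(1 + q\right)$ ($n{\left(q,K \right)} = q \left(1 + q\right) - 30 = -30 + q \left(1 + q\right)$)
$\frac{n{\left(-112,-50 - 158 \right)}}{V{\left(54,-41 \right)}} = \frac{-30 - 112 \left(1 - 112\right)}{\frac{1}{4} \left(-41\right)} = \frac{-30 - -12432}{- \frac{41}{4}} = \left(-30 + 12432\right) \left(- \frac{4}{41}\right) = 12402 \left(- \frac{4}{41}\right) = - \frac{49608}{41}$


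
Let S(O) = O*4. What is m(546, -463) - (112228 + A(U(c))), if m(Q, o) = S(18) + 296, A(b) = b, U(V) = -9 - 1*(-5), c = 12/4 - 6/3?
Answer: -111856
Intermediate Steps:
c = 1 (c = 12*(¼) - 6*⅓ = 3 - 2 = 1)
S(O) = 4*O
U(V) = -4 (U(V) = -9 + 5 = -4)
m(Q, o) = 368 (m(Q, o) = 4*18 + 296 = 72 + 296 = 368)
m(546, -463) - (112228 + A(U(c))) = 368 - (112228 - 4) = 368 - 1*112224 = 368 - 112224 = -111856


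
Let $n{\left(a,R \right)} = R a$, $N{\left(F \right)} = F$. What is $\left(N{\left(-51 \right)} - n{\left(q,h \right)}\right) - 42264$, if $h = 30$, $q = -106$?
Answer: $-39135$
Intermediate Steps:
$\left(N{\left(-51 \right)} - n{\left(q,h \right)}\right) - 42264 = \left(-51 - 30 \left(-106\right)\right) - 42264 = \left(-51 - -3180\right) - 42264 = \left(-51 + 3180\right) - 42264 = 3129 - 42264 = -39135$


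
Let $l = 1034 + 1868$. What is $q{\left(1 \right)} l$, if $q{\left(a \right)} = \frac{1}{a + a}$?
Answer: $1451$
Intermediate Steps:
$q{\left(a \right)} = \frac{1}{2 a}$
$l = 2902$
$q{\left(1 \right)} l = \frac{1}{2 \cdot 1} \cdot 2902 = \frac{1}{2} \cdot 1 \cdot 2902 = \frac{1}{2} \cdot 2902 = 1451$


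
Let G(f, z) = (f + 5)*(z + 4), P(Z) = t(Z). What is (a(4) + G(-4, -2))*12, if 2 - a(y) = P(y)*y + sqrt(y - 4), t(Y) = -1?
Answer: 96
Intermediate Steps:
P(Z) = -1
a(y) = 2 + y - sqrt(-4 + y) (a(y) = 2 - (-y + sqrt(y - 4)) = 2 - (-y + sqrt(-4 + y)) = 2 - (sqrt(-4 + y) - y) = 2 + (y - sqrt(-4 + y)) = 2 + y - sqrt(-4 + y))
G(f, z) = (4 + z)*(5 + f) (G(f, z) = (5 + f)*(4 + z) = (4 + z)*(5 + f))
(a(4) + G(-4, -2))*12 = ((2 + 4 - sqrt(-4 + 4)) + (20 + 4*(-4) + 5*(-2) - 4*(-2)))*12 = ((2 + 4 - sqrt(0)) + (20 - 16 - 10 + 8))*12 = ((2 + 4 - 1*0) + 2)*12 = ((2 + 4 + 0) + 2)*12 = (6 + 2)*12 = 8*12 = 96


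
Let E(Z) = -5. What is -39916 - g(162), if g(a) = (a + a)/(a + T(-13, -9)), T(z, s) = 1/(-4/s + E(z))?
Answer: -29419568/737 ≈ -39918.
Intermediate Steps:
T(z, s) = 1/(-5 - 4/s) (T(z, s) = 1/(-4/s - 5) = 1/(-5 - 4/s))
g(a) = 2*a/(-9/41 + a) (g(a) = (a + a)/(a - 9/(-4 - 5*(-9))) = (2*a)/(a - 9/(-4 + 45)) = (2*a)/(a - 9/41) = (2*a)/(-9/41 + a) = 2*a/(-9/41 + a))
-39916 - g(162) = -39916 - 82*162/(-9 + 41*162) = -39916 - 82*162/(-9 + 6642) = -39916 - 82*162/6633 = -39916 - 1*1476/737 = -39916 - 1476/737 = -29419568/737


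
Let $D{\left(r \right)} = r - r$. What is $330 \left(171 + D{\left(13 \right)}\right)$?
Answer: $56430$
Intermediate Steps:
$D{\left(r \right)} = 0$
$330 \left(171 + D{\left(13 \right)}\right) = 330 \left(171 + 0\right) = 330 \cdot 171 = 56430$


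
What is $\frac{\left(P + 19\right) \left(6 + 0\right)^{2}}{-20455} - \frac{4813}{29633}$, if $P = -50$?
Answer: $- \frac{65379487}{606143015} \approx -0.10786$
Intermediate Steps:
$\frac{\left(P + 19\right) \left(6 + 0\right)^{2}}{-20455} - \frac{4813}{29633} = \frac{\left(-50 + 19\right) \left(6 + 0\right)^{2}}{-20455} - \frac{4813}{29633} = - 31 \cdot 6^{2} \left(- \frac{1}{20455}\right) - \frac{4813}{29633} = \left(-31\right) 36 \left(- \frac{1}{20455}\right) - \frac{4813}{29633} = \left(-1116\right) \left(- \frac{1}{20455}\right) - \frac{4813}{29633} = \frac{1116}{20455} - \frac{4813}{29633} = - \frac{65379487}{606143015}$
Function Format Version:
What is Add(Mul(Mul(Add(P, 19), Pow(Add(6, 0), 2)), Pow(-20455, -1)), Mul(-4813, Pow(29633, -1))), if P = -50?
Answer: Rational(-65379487, 606143015) ≈ -0.10786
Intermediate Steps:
Add(Mul(Mul(Add(P, 19), Pow(Add(6, 0), 2)), Pow(-20455, -1)), Mul(-4813, Pow(29633, -1))) = Add(Mul(Mul(Add(-50, 19), Pow(Add(6, 0), 2)), Pow(-20455, -1)), Mul(-4813, Pow(29633, -1))) = Add(Mul(Mul(-31, Pow(6, 2)), Rational(-1, 20455)), Mul(-4813, Rational(1, 29633))) = Add(Mul(Mul(-31, 36), Rational(-1, 20455)), Rational(-4813, 29633)) = Add(Mul(-1116, Rational(-1, 20455)), Rational(-4813, 29633)) = Add(Rational(1116, 20455), Rational(-4813, 29633)) = Rational(-65379487, 606143015)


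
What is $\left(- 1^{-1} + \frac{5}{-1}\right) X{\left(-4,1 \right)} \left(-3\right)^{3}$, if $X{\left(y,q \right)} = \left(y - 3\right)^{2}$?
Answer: $7938$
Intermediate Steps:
$X{\left(y,q \right)} = \left(-3 + y\right)^{2}$
$\left(- 1^{-1} + \frac{5}{-1}\right) X{\left(-4,1 \right)} \left(-3\right)^{3} = \left(- 1^{-1} + \frac{5}{-1}\right) \left(-3 - 4\right)^{2} \left(-3\right)^{3} = \left(\left(-1\right) 1 + 5 \left(-1\right)\right) \left(-7\right)^{2} \left(-27\right) = \left(-1 - 5\right) 49 \left(-27\right) = \left(-6\right) 49 \left(-27\right) = \left(-294\right) \left(-27\right) = 7938$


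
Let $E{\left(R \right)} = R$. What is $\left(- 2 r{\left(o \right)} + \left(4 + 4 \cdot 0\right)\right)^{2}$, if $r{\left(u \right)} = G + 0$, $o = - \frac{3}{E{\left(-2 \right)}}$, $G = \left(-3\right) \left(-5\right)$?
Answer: $676$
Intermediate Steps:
$G = 15$
$o = \frac{3}{2}$ ($o = - \frac{3}{-2} = \left(-3\right) \left(- \frac{1}{2}\right) = \frac{3}{2} \approx 1.5$)
$r{\left(u \right)} = 15$ ($r{\left(u \right)} = 15 + 0 = 15$)
$\left(- 2 r{\left(o \right)} + \left(4 + 4 \cdot 0\right)\right)^{2} = \left(\left(-2\right) 15 + \left(4 + 4 \cdot 0\right)\right)^{2} = \left(-30 + \left(4 + 0\right)\right)^{2} = \left(-30 + 4\right)^{2} = \left(-26\right)^{2} = 676$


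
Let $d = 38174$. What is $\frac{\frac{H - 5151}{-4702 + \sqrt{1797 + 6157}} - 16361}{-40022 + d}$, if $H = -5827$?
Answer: $\frac{180770194147}{20421185400} - \frac{499 \sqrt{7954}}{1856471400} \approx 8.8521$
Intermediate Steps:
$\frac{\frac{H - 5151}{-4702 + \sqrt{1797 + 6157}} - 16361}{-40022 + d} = \frac{\frac{-5827 - 5151}{-4702 + \sqrt{1797 + 6157}} - 16361}{-40022 + 38174} = \frac{- \frac{10978}{-4702 + \sqrt{7954}} - 16361}{-1848} = \left(-16361 - \frac{10978}{-4702 + \sqrt{7954}}\right) \left(- \frac{1}{1848}\right) = \frac{16361}{1848} + \frac{499}{84 \left(-4702 + \sqrt{7954}\right)}$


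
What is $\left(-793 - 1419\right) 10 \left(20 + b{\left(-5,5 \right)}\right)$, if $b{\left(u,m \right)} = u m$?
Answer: $110600$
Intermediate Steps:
$b{\left(u,m \right)} = m u$
$\left(-793 - 1419\right) 10 \left(20 + b{\left(-5,5 \right)}\right) = \left(-793 - 1419\right) 10 \left(20 + 5 \left(-5\right)\right) = - 2212 \cdot 10 \left(20 - 25\right) = - 2212 \cdot 10 \left(-5\right) = \left(-2212\right) \left(-50\right) = 110600$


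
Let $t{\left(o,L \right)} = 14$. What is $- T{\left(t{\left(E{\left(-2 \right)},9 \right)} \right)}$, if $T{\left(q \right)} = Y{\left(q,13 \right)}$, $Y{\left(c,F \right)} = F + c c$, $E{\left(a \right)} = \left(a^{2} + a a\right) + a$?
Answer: $-209$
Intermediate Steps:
$E{\left(a \right)} = a + 2 a^{2}$ ($E{\left(a \right)} = \left(a^{2} + a^{2}\right) + a = 2 a^{2} + a = a + 2 a^{2}$)
$Y{\left(c,F \right)} = F + c^{2}$
$T{\left(q \right)} = 13 + q^{2}$
$- T{\left(t{\left(E{\left(-2 \right)},9 \right)} \right)} = - (13 + 14^{2}) = - (13 + 196) = \left(-1\right) 209 = -209$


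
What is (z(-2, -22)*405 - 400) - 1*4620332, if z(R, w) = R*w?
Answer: -4602912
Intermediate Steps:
(z(-2, -22)*405 - 400) - 1*4620332 = (-2*(-22)*405 - 400) - 1*4620332 = (44*405 - 400) - 4620332 = (17820 - 400) - 4620332 = 17420 - 4620332 = -4602912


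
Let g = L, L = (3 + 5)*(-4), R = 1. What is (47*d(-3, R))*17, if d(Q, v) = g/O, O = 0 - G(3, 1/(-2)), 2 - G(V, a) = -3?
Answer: 25568/5 ≈ 5113.6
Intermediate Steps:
G(V, a) = 5 (G(V, a) = 2 - 1*(-3) = 2 + 3 = 5)
L = -32 (L = 8*(-4) = -32)
g = -32
O = -5 (O = 0 - 1*5 = 0 - 5 = -5)
d(Q, v) = 32/5 (d(Q, v) = -32/(-5) = -32*(-⅕) = 32/5)
(47*d(-3, R))*17 = (47*(32/5))*17 = (1504/5)*17 = 25568/5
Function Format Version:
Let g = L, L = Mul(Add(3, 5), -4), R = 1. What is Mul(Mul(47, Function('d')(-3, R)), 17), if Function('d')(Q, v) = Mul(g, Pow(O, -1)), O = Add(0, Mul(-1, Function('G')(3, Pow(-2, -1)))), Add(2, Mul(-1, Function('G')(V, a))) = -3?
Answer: Rational(25568, 5) ≈ 5113.6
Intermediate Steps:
Function('G')(V, a) = 5 (Function('G')(V, a) = Add(2, Mul(-1, -3)) = Add(2, 3) = 5)
L = -32 (L = Mul(8, -4) = -32)
g = -32
O = -5 (O = Add(0, Mul(-1, 5)) = Add(0, -5) = -5)
Function('d')(Q, v) = Rational(32, 5) (Function('d')(Q, v) = Mul(-32, Pow(-5, -1)) = Mul(-32, Rational(-1, 5)) = Rational(32, 5))
Mul(Mul(47, Function('d')(-3, R)), 17) = Mul(Mul(47, Rational(32, 5)), 17) = Mul(Rational(1504, 5), 17) = Rational(25568, 5)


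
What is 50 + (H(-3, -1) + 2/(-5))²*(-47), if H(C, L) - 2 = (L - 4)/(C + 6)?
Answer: 11203/225 ≈ 49.791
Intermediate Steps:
H(C, L) = 2 + (-4 + L)/(6 + C) (H(C, L) = 2 + (L - 4)/(C + 6) = 2 + (-4 + L)/(6 + C))
50 + (H(-3, -1) + 2/(-5))²*(-47) = 50 + ((8 - 1 + 2*(-3))/(6 - 3) + 2/(-5))²*(-47) = 50 + ((8 - 1 - 6)/3 + 2*(-⅕))²*(-47) = 50 + ((⅓)*1 - ⅖)²*(-47) = 50 + (⅓ - ⅖)²*(-47) = 50 + (-1/15)²*(-47) = 50 + (1/225)*(-47) = 50 - 47/225 = 11203/225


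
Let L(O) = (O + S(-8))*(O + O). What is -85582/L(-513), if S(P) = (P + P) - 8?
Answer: -42791/275481 ≈ -0.15533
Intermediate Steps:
S(P) = -8 + 2*P (S(P) = 2*P - 8 = -8 + 2*P)
L(O) = 2*O*(-24 + O) (L(O) = (O + (-8 + 2*(-8)))*(O + O) = (O + (-8 - 16))*(2*O) = (O - 24)*(2*O) = (-24 + O)*(2*O) = 2*O*(-24 + O))
-85582/L(-513) = -85582*(-1/(1026*(-24 - 513))) = -85582/(2*(-513)*(-537)) = -85582/550962 = -85582*1/550962 = -42791/275481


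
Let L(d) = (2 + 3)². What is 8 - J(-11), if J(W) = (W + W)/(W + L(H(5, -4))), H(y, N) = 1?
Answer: 67/7 ≈ 9.5714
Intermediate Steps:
L(d) = 25 (L(d) = 5² = 25)
J(W) = 2*W/(25 + W) (J(W) = (W + W)/(W + 25) = (2*W)/(25 + W) = 2*W/(25 + W))
8 - J(-11) = 8 - 2*(-11)/(25 - 11) = 8 - 2*(-11)/14 = 8 - 1*(-11/7) = 8 + 11/7 = 67/7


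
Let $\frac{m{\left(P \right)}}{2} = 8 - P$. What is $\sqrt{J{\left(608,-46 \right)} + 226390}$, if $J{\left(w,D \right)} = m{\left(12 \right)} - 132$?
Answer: $25 \sqrt{362} \approx 475.66$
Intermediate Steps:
$m{\left(P \right)} = 16 - 2 P$ ($m{\left(P \right)} = 2 \left(8 - P\right) = 16 - 2 P$)
$J{\left(w,D \right)} = -140$ ($J{\left(w,D \right)} = \left(16 - 24\right) - 132 = -8 - 132 = -140$)
$\sqrt{J{\left(608,-46 \right)} + 226390} = \sqrt{-140 + 226390} = \sqrt{226250} = 25 \sqrt{362}$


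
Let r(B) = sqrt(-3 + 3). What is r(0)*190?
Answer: 0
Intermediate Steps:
r(B) = 0 (r(B) = sqrt(0) = 0)
r(0)*190 = 0*190 = 0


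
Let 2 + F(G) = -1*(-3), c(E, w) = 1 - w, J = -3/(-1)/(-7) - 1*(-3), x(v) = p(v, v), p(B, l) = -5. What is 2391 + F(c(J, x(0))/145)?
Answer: 2392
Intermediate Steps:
x(v) = -5
J = 18/7 (J = -3*(-1)*(-1/7) + 3 = 3*(-1/7) + 3 = -3/7 + 3 = 18/7 ≈ 2.5714)
F(G) = 1 (F(G) = -2 - 1*(-3) = -2 + 3 = 1)
2391 + F(c(J, x(0))/145) = 2391 + 1 = 2392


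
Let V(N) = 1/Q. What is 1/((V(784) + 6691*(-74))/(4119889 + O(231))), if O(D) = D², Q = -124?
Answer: -517483000/61396617 ≈ -8.4285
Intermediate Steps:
V(N) = -1/124 (V(N) = 1/(-124) = -1/124)
1/((V(784) + 6691*(-74))/(4119889 + O(231))) = 1/((-1/124 + 6691*(-74))/(4119889 + 231²)) = 1/((-1/124 - 495134)/(4119889 + 53361)) = 1/(-61396617/124/4173250) = 1/(-61396617/124*1/4173250) = 1/(-61396617/517483000) = -517483000/61396617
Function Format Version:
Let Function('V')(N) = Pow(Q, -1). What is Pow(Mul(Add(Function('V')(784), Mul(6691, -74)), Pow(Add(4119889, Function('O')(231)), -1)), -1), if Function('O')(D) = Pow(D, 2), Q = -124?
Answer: Rational(-517483000, 61396617) ≈ -8.4285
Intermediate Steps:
Function('V')(N) = Rational(-1, 124) (Function('V')(N) = Pow(-124, -1) = Rational(-1, 124))
Pow(Mul(Add(Function('V')(784), Mul(6691, -74)), Pow(Add(4119889, Function('O')(231)), -1)), -1) = Pow(Mul(Add(Rational(-1, 124), Mul(6691, -74)), Pow(Add(4119889, Pow(231, 2)), -1)), -1) = Pow(Mul(Add(Rational(-1, 124), -495134), Pow(Add(4119889, 53361), -1)), -1) = Pow(Mul(Rational(-61396617, 124), Pow(4173250, -1)), -1) = Pow(Mul(Rational(-61396617, 124), Rational(1, 4173250)), -1) = Pow(Rational(-61396617, 517483000), -1) = Rational(-517483000, 61396617)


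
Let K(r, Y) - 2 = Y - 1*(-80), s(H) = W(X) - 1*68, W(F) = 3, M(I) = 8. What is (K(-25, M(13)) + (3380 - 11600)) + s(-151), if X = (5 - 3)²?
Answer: -8195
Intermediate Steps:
X = 4 (X = 2² = 4)
s(H) = -65 (s(H) = 3 - 1*68 = 3 - 68 = -65)
K(r, Y) = 82 + Y (K(r, Y) = 2 + (Y - 1*(-80)) = 2 + (Y + 80) = 2 + (80 + Y) = 82 + Y)
(K(-25, M(13)) + (3380 - 11600)) + s(-151) = ((82 + 8) + (3380 - 11600)) - 65 = (90 - 8220) - 65 = -8130 - 65 = -8195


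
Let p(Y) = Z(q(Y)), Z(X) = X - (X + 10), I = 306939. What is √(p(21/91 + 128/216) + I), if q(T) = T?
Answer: √306929 ≈ 554.01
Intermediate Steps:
Z(X) = -10 (Z(X) = X - (10 + X) = X + (-10 - X) = -10)
p(Y) = -10
√(p(21/91 + 128/216) + I) = √(-10 + 306939) = √306929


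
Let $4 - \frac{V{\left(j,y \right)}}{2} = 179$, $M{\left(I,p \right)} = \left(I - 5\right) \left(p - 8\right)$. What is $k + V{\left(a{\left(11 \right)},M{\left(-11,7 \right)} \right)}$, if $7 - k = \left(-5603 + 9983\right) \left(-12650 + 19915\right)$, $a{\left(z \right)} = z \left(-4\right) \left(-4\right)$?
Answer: $-31821043$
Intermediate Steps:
$a{\left(z \right)} = 16 z$ ($a{\left(z \right)} = - 4 z \left(-4\right) = 16 z$)
$M{\left(I,p \right)} = \left(-8 + p\right) \left(-5 + I\right)$ ($M{\left(I,p \right)} = \left(-5 + I\right) \left(-8 + p\right) = \left(-8 + p\right) \left(-5 + I\right)$)
$V{\left(j,y \right)} = -350$ ($V{\left(j,y \right)} = 8 - 358 = -350$)
$k = -31820693$ ($k = 7 - \left(-5603 + 9983\right) \left(-12650 + 19915\right) = 7 - 4380 \cdot 7265 = 7 - 31820700 = -31820693$)
$k + V{\left(a{\left(11 \right)},M{\left(-11,7 \right)} \right)} = -31820693 - 350 = -31821043$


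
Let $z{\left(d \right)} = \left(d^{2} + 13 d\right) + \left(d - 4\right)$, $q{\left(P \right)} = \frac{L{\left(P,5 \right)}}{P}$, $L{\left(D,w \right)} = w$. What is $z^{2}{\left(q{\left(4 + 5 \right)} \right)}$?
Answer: $\frac{109561}{6561} \approx 16.699$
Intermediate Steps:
$q{\left(P \right)} = \frac{5}{P}$
$z{\left(d \right)} = -4 + d^{2} + 14 d$ ($z{\left(d \right)} = \left(d^{2} + 13 d\right) + \left(-4 + d\right) = -4 + d^{2} + 14 d$)
$z^{2}{\left(q{\left(4 + 5 \right)} \right)} = \left(-4 + \left(\frac{5}{4 + 5}\right)^{2} + 14 \frac{5}{4 + 5}\right)^{2} = \left(-4 + \left(\frac{5}{9}\right)^{2} + 14 \cdot \frac{5}{9}\right)^{2} = \left(-4 + \frac{25}{81} + \frac{70}{9}\right)^{2} = \left(\frac{331}{81}\right)^{2} = \frac{109561}{6561}$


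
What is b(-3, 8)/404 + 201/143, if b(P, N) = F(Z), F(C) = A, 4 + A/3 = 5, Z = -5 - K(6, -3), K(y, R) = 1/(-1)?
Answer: 81633/57772 ≈ 1.4130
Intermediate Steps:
K(y, R) = -1
Z = -4 (Z = -5 - 1*(-1) = -5 + 1 = -4)
A = 3 (A = -12 + 3*5 = -12 + 15 = 3)
F(C) = 3
b(P, N) = 3
b(-3, 8)/404 + 201/143 = 3/404 + 201/143 = 81633/57772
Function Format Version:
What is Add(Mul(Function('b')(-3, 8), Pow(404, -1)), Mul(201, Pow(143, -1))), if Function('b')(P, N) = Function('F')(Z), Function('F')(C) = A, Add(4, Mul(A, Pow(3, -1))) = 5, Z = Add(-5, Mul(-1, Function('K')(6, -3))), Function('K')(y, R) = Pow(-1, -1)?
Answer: Rational(81633, 57772) ≈ 1.4130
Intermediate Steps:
Function('K')(y, R) = -1
Z = -4 (Z = Add(-5, Mul(-1, -1)) = Add(-5, 1) = -4)
A = 3 (A = Add(-12, Mul(3, 5)) = Add(-12, 15) = 3)
Function('F')(C) = 3
Function('b')(P, N) = 3
Add(Mul(Function('b')(-3, 8), Pow(404, -1)), Mul(201, Pow(143, -1))) = Add(Mul(3, Pow(404, -1)), Mul(201, Pow(143, -1))) = Add(Mul(3, Rational(1, 404)), Mul(201, Rational(1, 143))) = Add(Rational(3, 404), Rational(201, 143)) = Rational(81633, 57772)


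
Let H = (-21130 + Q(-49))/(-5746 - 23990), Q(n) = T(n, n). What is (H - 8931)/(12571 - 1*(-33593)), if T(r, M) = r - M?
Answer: -132775543/686366352 ≈ -0.19345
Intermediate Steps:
Q(n) = 0 (Q(n) = n - n = 0)
H = 10565/14868 (H = (-21130 + 0)/(-5746 - 23990) = -21130/(-29736) = -21130*(-1/29736) = 10565/14868 ≈ 0.71059)
(H - 8931)/(12571 - 1*(-33593)) = (10565/14868 - 8931)/(12571 - 1*(-33593)) = -132775543/(14868*(12571 + 33593)) = -132775543/14868/46164 = -132775543/14868*1/46164 = -132775543/686366352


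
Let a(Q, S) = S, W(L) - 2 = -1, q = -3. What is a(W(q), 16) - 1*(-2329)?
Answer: 2345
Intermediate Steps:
W(L) = 1 (W(L) = 2 - 1 = 1)
a(W(q), 16) - 1*(-2329) = 16 - 1*(-2329) = 16 + 2329 = 2345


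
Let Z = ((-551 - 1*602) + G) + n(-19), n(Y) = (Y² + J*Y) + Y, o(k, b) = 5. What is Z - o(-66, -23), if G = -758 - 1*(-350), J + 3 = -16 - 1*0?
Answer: -863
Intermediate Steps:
J = -19 (J = -3 + (-16 - 1*0) = -3 + (-16 + 0) = -3 - 16 = -19)
n(Y) = Y² - 18*Y (n(Y) = (Y² - 19*Y) + Y = Y² - 18*Y)
G = -408 (G = -758 + 350 = -408)
Z = -858 (Z = ((-551 - 1*602) - 408) - 19*(-18 - 19) = ((-551 - 602) - 408) - 19*(-37) = (-1153 - 408) + 703 = -1561 + 703 = -858)
Z - o(-66, -23) = -858 - 1*5 = -858 - 5 = -863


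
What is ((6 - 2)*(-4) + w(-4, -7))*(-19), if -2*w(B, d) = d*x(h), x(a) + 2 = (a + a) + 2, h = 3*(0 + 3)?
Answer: -893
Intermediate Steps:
h = 9 (h = 3*3 = 9)
x(a) = 2*a (x(a) = -2 + ((a + a) + 2) = -2 + (2*a + 2) = -2 + (2 + 2*a) = 2*a)
w(B, d) = -9*d (w(B, d) = -d*2*9/2 = -d*18/2 = -9*d)
((6 - 2)*(-4) + w(-4, -7))*(-19) = ((6 - 2)*(-4) - 9*(-7))*(-19) = (4*(-4) + 63)*(-19) = (-16 + 63)*(-19) = 47*(-19) = -893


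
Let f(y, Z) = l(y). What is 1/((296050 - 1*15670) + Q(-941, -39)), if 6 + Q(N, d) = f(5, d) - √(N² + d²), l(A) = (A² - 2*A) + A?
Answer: 140197/39309954117 + √887002/78619908234 ≈ 3.5784e-6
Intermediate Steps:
l(A) = A² - A
f(y, Z) = y*(-1 + y)
Q(N, d) = 14 - √(N² + d²) (Q(N, d) = -6 + (5*(-1 + 5) - √(N² + d²)) = -6 + (5*4 - √(N² + d²)) = -6 + (20 - √(N² + d²)) = 14 - √(N² + d²))
1/((296050 - 1*15670) + Q(-941, -39)) = 1/((296050 - 1*15670) + (14 - √((-941)² + (-39)²))) = 1/((296050 - 15670) + (14 - √(885481 + 1521))) = 1/(280380 + (14 - √887002)) = 1/(280394 - √887002)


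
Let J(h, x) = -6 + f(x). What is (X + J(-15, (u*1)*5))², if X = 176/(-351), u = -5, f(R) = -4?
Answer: 13586596/123201 ≈ 110.28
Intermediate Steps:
J(h, x) = -10 (J(h, x) = -6 - 4 = -10)
X = -176/351 (X = 176*(-1/351) = -176/351 ≈ -0.50142)
(X + J(-15, (u*1)*5))² = (-176/351 - 10)² = (-3686/351)² = 13586596/123201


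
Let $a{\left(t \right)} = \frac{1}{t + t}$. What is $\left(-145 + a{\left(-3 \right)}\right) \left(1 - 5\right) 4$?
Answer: $\frac{6968}{3} \approx 2322.7$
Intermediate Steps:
$a{\left(t \right)} = \frac{1}{2 t}$
$\left(-145 + a{\left(-3 \right)}\right) \left(1 - 5\right) 4 = \left(-145 + \frac{1}{2 \left(-3\right)}\right) \left(1 - 5\right) 4 = \left(-145 + \frac{1}{2} \left(- \frac{1}{3}\right)\right) \left(\left(-4\right) 4\right) = \left(-145 - \frac{1}{6}\right) \left(-16\right) = \left(- \frac{871}{6}\right) \left(-16\right) = \frac{6968}{3}$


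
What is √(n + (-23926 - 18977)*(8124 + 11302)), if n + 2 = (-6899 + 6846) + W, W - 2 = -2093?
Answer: 4*I*√52089739 ≈ 28869.0*I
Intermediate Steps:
W = -2091 (W = 2 - 2093 = -2091)
n = -2146 (n = -2 + ((-6899 + 6846) - 2091) = -2 + (-53 - 2091) = -2 - 2144 = -2146)
√(n + (-23926 - 18977)*(8124 + 11302)) = √(-2146 + (-23926 - 18977)*(8124 + 11302)) = √(-2146 - 42903*19426) = √(-2146 - 833433678) = √(-833435824) = 4*I*√52089739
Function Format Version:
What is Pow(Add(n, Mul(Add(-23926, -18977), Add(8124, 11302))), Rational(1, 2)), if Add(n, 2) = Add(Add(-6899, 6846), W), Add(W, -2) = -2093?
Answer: Mul(4, I, Pow(52089739, Rational(1, 2))) ≈ Mul(28869., I)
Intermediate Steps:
W = -2091 (W = Add(2, -2093) = -2091)
n = -2146 (n = Add(-2, Add(Add(-6899, 6846), -2091)) = Add(-2, Add(-53, -2091)) = Add(-2, -2144) = -2146)
Pow(Add(n, Mul(Add(-23926, -18977), Add(8124, 11302))), Rational(1, 2)) = Pow(Add(-2146, Mul(Add(-23926, -18977), Add(8124, 11302))), Rational(1, 2)) = Pow(Add(-2146, Mul(-42903, 19426)), Rational(1, 2)) = Pow(Add(-2146, -833433678), Rational(1, 2)) = Pow(-833435824, Rational(1, 2)) = Mul(4, I, Pow(52089739, Rational(1, 2)))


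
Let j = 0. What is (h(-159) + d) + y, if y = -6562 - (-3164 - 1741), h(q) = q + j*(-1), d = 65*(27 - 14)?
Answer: -971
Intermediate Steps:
d = 845 (d = 65*13 = 845)
h(q) = q (h(q) = q + 0*(-1) = q + 0 = q)
y = -1657 (y = -6562 - 1*(-4905) = -6562 + 4905 = -1657)
(h(-159) + d) + y = (-159 + 845) - 1657 = 686 - 1657 = -971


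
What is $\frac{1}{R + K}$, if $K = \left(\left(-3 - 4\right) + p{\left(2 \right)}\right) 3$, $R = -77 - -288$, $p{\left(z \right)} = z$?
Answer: $\frac{1}{196} \approx 0.005102$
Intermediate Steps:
$R = 211$ ($R = -77 + 288 = 211$)
$K = -15$ ($K = \left(\left(-3 - 4\right) + 2\right) 3 = \left(-7 + 2\right) 3 = \left(-5\right) 3 = -15$)
$\frac{1}{R + K} = \frac{1}{211 - 15} = \frac{1}{196}$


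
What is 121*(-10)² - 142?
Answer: 11958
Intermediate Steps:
121*(-10)² - 142 = 121*100 - 142 = 12100 - 142 = 11958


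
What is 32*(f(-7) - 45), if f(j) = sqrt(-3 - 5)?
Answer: -1440 + 64*I*sqrt(2) ≈ -1440.0 + 90.51*I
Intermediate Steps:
f(j) = 2*I*sqrt(2) (f(j) = sqrt(-8) = 2*I*sqrt(2))
32*(f(-7) - 45) = 32*(2*I*sqrt(2) - 45) = 32*(-45 + 2*I*sqrt(2)) = -1440 + 64*I*sqrt(2)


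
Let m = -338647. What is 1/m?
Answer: -1/338647 ≈ -2.9529e-6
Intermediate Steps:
1/m = 1/(-338647) = -1/338647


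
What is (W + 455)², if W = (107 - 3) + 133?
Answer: 478864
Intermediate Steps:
W = 237 (W = 104 + 133 = 237)
(W + 455)² = (237 + 455)² = 692² = 478864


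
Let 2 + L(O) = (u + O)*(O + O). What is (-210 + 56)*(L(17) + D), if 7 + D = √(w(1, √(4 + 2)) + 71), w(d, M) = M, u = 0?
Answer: -87626 - 154*√(71 + √6) ≈ -88946.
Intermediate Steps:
D = -7 + √(71 + √6) (D = -7 + √(√(4 + 2) + 71) = -7 + √(√6 + 71) = -7 + √(71 + √6) ≈ 1.5703)
L(O) = -2 + 2*O² (L(O) = -2 + (0 + O)*(O + O) = -2 + O*(2*O) = -2 + 2*O²)
(-210 + 56)*(L(17) + D) = (-210 + 56)*((-2 + 2*17²) + (-7 + √(71 + √6))) = -154*((-2 + 2*289) + (-7 + √(71 + √6))) = -154*((-2 + 578) + (-7 + √(71 + √6))) = -154*(576 + (-7 + √(71 + √6))) = -154*(569 + √(71 + √6)) = -87626 - 154*√(71 + √6)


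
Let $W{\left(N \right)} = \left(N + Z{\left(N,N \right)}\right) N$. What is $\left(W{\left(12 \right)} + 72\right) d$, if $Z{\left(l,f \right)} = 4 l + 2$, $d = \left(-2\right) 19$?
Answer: $-31008$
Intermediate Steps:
$d = -38$
$Z{\left(l,f \right)} = 2 + 4 l$
$W{\left(N \right)} = N \left(2 + 5 N\right)$ ($W{\left(N \right)} = \left(N + \left(2 + 4 N\right)\right) N = \left(2 + 5 N\right) N = N \left(2 + 5 N\right)$)
$\left(W{\left(12 \right)} + 72\right) d = \left(12 \left(2 + 5 \cdot 12\right) + 72\right) \left(-38\right) = \left(12 \left(2 + 60\right) + 72\right) \left(-38\right) = \left(12 \cdot 62 + 72\right) \left(-38\right) = \left(744 + 72\right) \left(-38\right) = 816 \left(-38\right) = -31008$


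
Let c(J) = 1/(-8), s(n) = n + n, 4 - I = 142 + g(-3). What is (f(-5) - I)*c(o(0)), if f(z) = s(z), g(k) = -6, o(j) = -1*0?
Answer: -61/4 ≈ -15.250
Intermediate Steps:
o(j) = 0
I = -132 (I = 4 - (142 - 6) = 4 - 1*136 = 4 - 136 = -132)
s(n) = 2*n
c(J) = -⅛
f(z) = 2*z
(f(-5) - I)*c(o(0)) = (2*(-5) - 1*(-132))*(-⅛) = (-10 + 132)*(-⅛) = 122*(-⅛) = -61/4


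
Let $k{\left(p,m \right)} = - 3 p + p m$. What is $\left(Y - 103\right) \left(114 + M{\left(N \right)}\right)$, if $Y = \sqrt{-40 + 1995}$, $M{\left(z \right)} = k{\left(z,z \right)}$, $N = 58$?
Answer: $-340312 + 3304 \sqrt{1955} \approx -1.9422 \cdot 10^{5}$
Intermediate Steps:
$k{\left(p,m \right)} = - 3 p + m p$
$M{\left(z \right)} = z \left(-3 + z\right)$
$Y = \sqrt{1955} \approx 44.215$
$\left(Y - 103\right) \left(114 + M{\left(N \right)}\right) = \left(\sqrt{1955} - 103\right) \left(114 + 58 \left(-3 + 58\right)\right) = \left(-103 + \sqrt{1955}\right) \left(114 + 58 \cdot 55\right) = \left(-103 + \sqrt{1955}\right) \left(114 + 3190\right) = \left(-103 + \sqrt{1955}\right) 3304 = -340312 + 3304 \sqrt{1955}$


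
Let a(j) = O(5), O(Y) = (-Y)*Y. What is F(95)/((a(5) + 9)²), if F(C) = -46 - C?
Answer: -141/256 ≈ -0.55078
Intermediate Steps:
O(Y) = -Y²
a(j) = -25 (a(j) = -1*5² = -1*25 = -25)
F(95)/((a(5) + 9)²) = (-46 - 1*95)/((-25 + 9)²) = (-46 - 95)/((-16)²) = -141/256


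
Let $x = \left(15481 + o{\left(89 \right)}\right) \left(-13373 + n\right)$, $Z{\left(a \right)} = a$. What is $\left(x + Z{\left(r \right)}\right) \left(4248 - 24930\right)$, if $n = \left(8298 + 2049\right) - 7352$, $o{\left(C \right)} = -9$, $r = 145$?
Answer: $3320872980822$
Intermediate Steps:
$n = 2995$ ($n = 10347 - 7352 = 2995$)
$x = -160568416$ ($x = \left(15481 - 9\right) \left(-13373 + 2995\right) = 15472 \left(-10378\right) = -160568416$)
$\left(x + Z{\left(r \right)}\right) \left(4248 - 24930\right) = \left(-160568416 + 145\right) \left(4248 - 24930\right) = \left(-160568271\right) \left(-20682\right) = 3320872980822$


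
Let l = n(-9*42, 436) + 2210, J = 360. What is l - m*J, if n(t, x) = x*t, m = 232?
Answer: -246118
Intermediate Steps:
n(t, x) = t*x
l = -162598 (l = -9*42*436 + 2210 = -378*436 + 2210 = -164808 + 2210 = -162598)
l - m*J = -162598 - 232*360 = -162598 - 1*83520 = -162598 - 83520 = -246118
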